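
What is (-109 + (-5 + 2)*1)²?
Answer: 12544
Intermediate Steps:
(-109 + (-5 + 2)*1)² = (-109 - 3*1)² = (-109 - 3)² = (-112)² = 12544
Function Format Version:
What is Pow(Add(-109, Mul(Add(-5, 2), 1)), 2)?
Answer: 12544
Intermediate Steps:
Pow(Add(-109, Mul(Add(-5, 2), 1)), 2) = Pow(Add(-109, Mul(-3, 1)), 2) = Pow(Add(-109, -3), 2) = Pow(-112, 2) = 12544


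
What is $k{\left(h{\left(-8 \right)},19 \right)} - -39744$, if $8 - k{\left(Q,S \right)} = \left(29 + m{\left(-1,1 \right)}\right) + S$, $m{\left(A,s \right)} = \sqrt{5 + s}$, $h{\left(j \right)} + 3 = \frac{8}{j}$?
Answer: $39704 - \sqrt{6} \approx 39702.0$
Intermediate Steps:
$h{\left(j \right)} = -3 + \frac{8}{j}$
$k{\left(Q,S \right)} = -21 - S - \sqrt{6}$ ($k{\left(Q,S \right)} = 8 - \left(\left(29 + \sqrt{5 + 1}\right) + S\right) = 8 - \left(\left(29 + \sqrt{6}\right) + S\right) = 8 - \left(29 + S + \sqrt{6}\right) = -21 - S - \sqrt{6}$)
$k{\left(h{\left(-8 \right)},19 \right)} - -39744 = \left(-21 - 19 - \sqrt{6}\right) - -39744 = \left(-21 - 19 - \sqrt{6}\right) + 39744 = \left(-40 - \sqrt{6}\right) + 39744 = 39704 - \sqrt{6}$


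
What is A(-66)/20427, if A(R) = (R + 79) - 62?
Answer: -49/20427 ≈ -0.0023988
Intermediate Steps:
A(R) = 17 + R (A(R) = (79 + R) - 62 = 17 + R)
A(-66)/20427 = (17 - 66)/20427 = -49*1/20427 = -49/20427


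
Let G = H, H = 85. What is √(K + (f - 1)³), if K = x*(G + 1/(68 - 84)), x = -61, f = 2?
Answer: I*√82883/4 ≈ 71.974*I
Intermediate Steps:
G = 85
K = -82899/16 (K = -61*(85 + 1/(68 - 84)) = -61*(85 + 1/(-16)) = -61*(85 - 1/16) = -61*1359/16 = -82899/16 ≈ -5181.2)
√(K + (f - 1)³) = √(-82899/16 + (2 - 1)³) = √(-82899/16 + 1³) = √(-82899/16 + 1) = √(-82883/16) = I*√82883/4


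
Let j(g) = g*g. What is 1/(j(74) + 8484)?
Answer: 1/13960 ≈ 7.1633e-5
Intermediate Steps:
j(g) = g²
1/(j(74) + 8484) = 1/(74² + 8484) = 1/(5476 + 8484) = 1/13960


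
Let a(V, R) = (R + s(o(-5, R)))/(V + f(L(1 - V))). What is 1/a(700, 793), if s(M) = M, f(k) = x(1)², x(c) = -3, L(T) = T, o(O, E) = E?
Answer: 709/1586 ≈ 0.44704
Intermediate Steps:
f(k) = 9 (f(k) = (-3)² = 9)
a(V, R) = 2*R/(9 + V) (a(V, R) = (R + R)/(V + 9) = (2*R)/(9 + V) = 2*R/(9 + V))
1/a(700, 793) = 1/(2*793/(9 + 700)) = 1/(2*793/709) = 1/(2*793*(1/709)) = 1/(1586/709) = 709/1586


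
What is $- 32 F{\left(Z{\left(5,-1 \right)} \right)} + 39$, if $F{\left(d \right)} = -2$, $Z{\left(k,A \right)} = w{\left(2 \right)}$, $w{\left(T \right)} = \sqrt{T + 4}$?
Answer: $103$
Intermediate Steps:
$w{\left(T \right)} = \sqrt{4 + T}$
$Z{\left(k,A \right)} = \sqrt{6}$ ($Z{\left(k,A \right)} = \sqrt{4 + 2} = \sqrt{6}$)
$- 32 F{\left(Z{\left(5,-1 \right)} \right)} + 39 = \left(-32\right) \left(-2\right) + 39 = 64 + 39 = 103$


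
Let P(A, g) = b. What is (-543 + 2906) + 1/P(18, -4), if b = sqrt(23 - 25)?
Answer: 2363 - I*sqrt(2)/2 ≈ 2363.0 - 0.70711*I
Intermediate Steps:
b = I*sqrt(2) (b = sqrt(-2) = I*sqrt(2) ≈ 1.4142*I)
P(A, g) = I*sqrt(2)
(-543 + 2906) + 1/P(18, -4) = (-543 + 2906) + 1/(I*sqrt(2)) = 2363 - I*sqrt(2)/2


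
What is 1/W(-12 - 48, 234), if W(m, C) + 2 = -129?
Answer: -1/131 ≈ -0.0076336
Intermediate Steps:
W(m, C) = -131 (W(m, C) = -2 - 129 = -131)
1/W(-12 - 48, 234) = 1/(-131) = -1/131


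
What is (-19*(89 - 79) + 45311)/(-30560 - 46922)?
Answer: -45121/77482 ≈ -0.58234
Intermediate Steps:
(-19*(89 - 79) + 45311)/(-30560 - 46922) = (-19*10 + 45311)/(-77482) = (-190 + 45311)*(-1/77482) = 45121*(-1/77482) = -45121/77482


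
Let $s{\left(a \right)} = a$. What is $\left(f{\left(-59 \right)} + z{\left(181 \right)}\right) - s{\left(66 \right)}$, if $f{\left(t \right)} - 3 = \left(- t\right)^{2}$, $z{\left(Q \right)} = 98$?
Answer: $3516$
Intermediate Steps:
$f{\left(t \right)} = 3 + t^{2}$ ($f{\left(t \right)} = 3 + \left(- t\right)^{2} = 3 + t^{2}$)
$\left(f{\left(-59 \right)} + z{\left(181 \right)}\right) - s{\left(66 \right)} = \left(\left(3 + \left(-59\right)^{2}\right) + 98\right) - 66 = \left(\left(3 + 3481\right) + 98\right) - 66 = \left(3484 + 98\right) - 66 = 3582 - 66 = 3516$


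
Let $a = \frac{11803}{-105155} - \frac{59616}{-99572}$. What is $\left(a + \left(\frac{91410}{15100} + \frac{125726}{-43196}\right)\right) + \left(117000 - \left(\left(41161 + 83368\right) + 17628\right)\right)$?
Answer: $- \frac{21473055092161258577}{853685000809267} \approx -25153.0$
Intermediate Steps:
$a = \frac{1273418041}{2617623415}$ ($a = 11803 \left(- \frac{1}{105155}\right) - - \frac{14904}{24893} = - \frac{11803}{105155} + \frac{14904}{24893} = \frac{1273418041}{2617623415} \approx 0.48648$)
$\left(a + \left(\frac{91410}{15100} + \frac{125726}{-43196}\right)\right) + \left(117000 - \left(\left(41161 + 83368\right) + 17628\right)\right) = \left(\frac{1273418041}{2617623415} + \left(\frac{91410}{15100} + \frac{125726}{-43196}\right)\right) + \left(117000 - \left(\left(41161 + 83368\right) + 17628\right)\right) = \left(\frac{1273418041}{2617623415} + \left(91410 \cdot \frac{1}{15100} + 125726 \left(- \frac{1}{43196}\right)\right)\right) + \left(117000 - \left(124529 + 17628\right)\right) = \left(\frac{1273418041}{2617623415} + \left(\frac{9141}{1510} - \frac{62863}{21598}\right)\right) + \left(117000 - 142157\right) = \left(\frac{1273418041}{2617623415} + \frac{25626047}{8153245}\right) + \left(117000 - 142157\right) = \frac{3098473197471342}{853685000809267} - 25157 = - \frac{21473055092161258577}{853685000809267}$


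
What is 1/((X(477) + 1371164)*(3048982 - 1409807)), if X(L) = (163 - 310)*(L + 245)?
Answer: 1/2073605550250 ≈ 4.8225e-13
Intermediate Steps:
X(L) = -36015 - 147*L (X(L) = -147*(245 + L) = -36015 - 147*L)
1/((X(477) + 1371164)*(3048982 - 1409807)) = 1/(((-36015 - 147*477) + 1371164)*(3048982 - 1409807)) = 1/(((-36015 - 70119) + 1371164)*1639175) = 1/((-106134 + 1371164)*1639175) = 1/(1265030*1639175) = 1/2073605550250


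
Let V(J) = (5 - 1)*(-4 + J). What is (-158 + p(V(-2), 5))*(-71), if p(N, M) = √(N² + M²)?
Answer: 11218 - 71*√601 ≈ 9477.4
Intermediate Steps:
V(J) = -16 + 4*J (V(J) = 4*(-4 + J) = -16 + 4*J)
p(N, M) = √(M² + N²)
(-158 + p(V(-2), 5))*(-71) = (-158 + √(5² + (-16 + 4*(-2))²))*(-71) = (-158 + √(25 + (-16 - 8)²))*(-71) = (-158 + √(25 + (-24)²))*(-71) = (-158 + √(25 + 576))*(-71) = (-158 + √601)*(-71) = 11218 - 71*√601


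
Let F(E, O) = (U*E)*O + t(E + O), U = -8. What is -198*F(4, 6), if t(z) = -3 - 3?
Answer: 39204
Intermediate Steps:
t(z) = -6
F(E, O) = -6 - 8*E*O (F(E, O) = (-8*E)*O - 6 = -8*E*O - 6 = -6 - 8*E*O)
-198*F(4, 6) = -198*(-6 - 8*4*6) = -198*(-6 - 192) = -198*(-198) = 39204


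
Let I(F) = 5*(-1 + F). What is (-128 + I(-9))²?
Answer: 31684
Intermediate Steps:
I(F) = -5 + 5*F
(-128 + I(-9))² = (-128 + (-5 + 5*(-9)))² = (-128 + (-5 - 45))² = (-128 - 50)² = (-178)² = 31684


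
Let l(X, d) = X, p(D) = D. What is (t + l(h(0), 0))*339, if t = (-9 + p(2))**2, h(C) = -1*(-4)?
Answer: 17967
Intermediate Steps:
h(C) = 4
t = 49 (t = (-9 + 2)**2 = (-7)**2 = 49)
(t + l(h(0), 0))*339 = (49 + 4)*339 = 53*339 = 17967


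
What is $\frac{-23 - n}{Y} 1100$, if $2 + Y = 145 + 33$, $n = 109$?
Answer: $-825$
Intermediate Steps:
$Y = 176$ ($Y = -2 + \left(145 + 33\right) = -2 + 178 = 176$)
$\frac{-23 - n}{Y} 1100 = \frac{-23 - 109}{176} \cdot 1100 = \left(-23 - 109\right) \frac{1}{176} \cdot 1100 = \left(-132\right) \frac{1}{176} \cdot 1100 = \left(- \frac{3}{4}\right) 1100 = -825$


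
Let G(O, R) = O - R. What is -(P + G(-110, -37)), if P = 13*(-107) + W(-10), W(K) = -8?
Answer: 1472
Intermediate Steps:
P = -1399 (P = 13*(-107) - 8 = -1391 - 8 = -1399)
-(P + G(-110, -37)) = -(-1399 + (-110 - 1*(-37))) = -(-1399 + (-110 + 37)) = -(-1399 - 73) = -1*(-1472) = 1472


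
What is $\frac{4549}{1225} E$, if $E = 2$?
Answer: $\frac{9098}{1225} \approx 7.4269$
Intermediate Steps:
$\frac{4549}{1225} E = \frac{4549}{1225} \cdot 2 = \frac{9098}{1225}$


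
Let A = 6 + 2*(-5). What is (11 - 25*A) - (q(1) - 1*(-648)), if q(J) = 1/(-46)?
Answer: -24701/46 ≈ -536.98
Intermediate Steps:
q(J) = -1/46
A = -4 (A = 6 - 10 = -4)
(11 - 25*A) - (q(1) - 1*(-648)) = (11 - 25*(-4)) - (-1/46 - 1*(-648)) = (11 + 100) - (-1/46 + 648) = 111 - 1*29807/46 = 111 - 29807/46 = -24701/46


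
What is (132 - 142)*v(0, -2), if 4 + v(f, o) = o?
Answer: 60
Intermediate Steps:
v(f, o) = -4 + o
(132 - 142)*v(0, -2) = (132 - 142)*(-4 - 2) = -10*(-6) = 60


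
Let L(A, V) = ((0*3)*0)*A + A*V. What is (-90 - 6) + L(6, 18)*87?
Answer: 9300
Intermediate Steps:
L(A, V) = A*V (L(A, V) = (0*0)*A + A*V = 0*A + A*V = 0 + A*V = A*V)
(-90 - 6) + L(6, 18)*87 = (-90 - 6) + (6*18)*87 = -96 + 108*87 = -96 + 9396 = 9300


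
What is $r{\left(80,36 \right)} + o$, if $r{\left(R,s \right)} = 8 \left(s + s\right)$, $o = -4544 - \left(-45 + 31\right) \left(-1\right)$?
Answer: $-3982$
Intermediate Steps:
$o = -4558$ ($o = -4544 - \left(-14\right) \left(-1\right) = -4544 - 14 = -4558$)
$r{\left(R,s \right)} = 16 s$ ($r{\left(R,s \right)} = 8 \cdot 2 s = 16 s$)
$r{\left(80,36 \right)} + o = 16 \cdot 36 - 4558 = 576 - 4558 = -3982$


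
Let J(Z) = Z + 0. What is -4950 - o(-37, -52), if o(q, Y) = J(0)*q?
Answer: -4950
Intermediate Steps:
J(Z) = Z
o(q, Y) = 0 (o(q, Y) = 0*q = 0)
-4950 - o(-37, -52) = -4950 - 1*0 = -4950 + 0 = -4950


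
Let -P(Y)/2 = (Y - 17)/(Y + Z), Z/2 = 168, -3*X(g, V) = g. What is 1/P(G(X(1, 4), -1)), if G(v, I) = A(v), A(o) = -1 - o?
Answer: 503/53 ≈ 9.4906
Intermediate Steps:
X(g, V) = -g/3
Z = 336 (Z = 2*168 = 336)
G(v, I) = -1 - v
P(Y) = -2*(-17 + Y)/(336 + Y) (P(Y) = -2*(Y - 17)/(Y + 336) = -2*(-17 + Y)/(336 + Y))
1/P(G(X(1, 4), -1)) = 1/(2*(17 - (-1 - (-1)/3))/(336 + (-1 - (-1)/3))) = 1/(2*(17 - (-1 - 1*(-1/3)))/(336 + (-1 - 1*(-1/3)))) = 1/(2*(17 - (-1 + 1/3))/(336 + (-1 + 1/3))) = 1/(2*(17 - 1*(-2/3))/(336 - 2/3)) = 1/(2*(17 + 2/3)/(1006/3)) = 1/(2*(3/1006)*(53/3)) = 1/(53/503) = 503/53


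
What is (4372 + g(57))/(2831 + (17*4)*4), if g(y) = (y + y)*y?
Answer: 10870/3103 ≈ 3.5031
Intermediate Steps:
g(y) = 2*y**2 (g(y) = (2*y)*y = 2*y**2)
(4372 + g(57))/(2831 + (17*4)*4) = (4372 + 2*57**2)/(2831 + (17*4)*4) = (4372 + 2*3249)/(2831 + 68*4) = (4372 + 6498)/(2831 + 272) = 10870/3103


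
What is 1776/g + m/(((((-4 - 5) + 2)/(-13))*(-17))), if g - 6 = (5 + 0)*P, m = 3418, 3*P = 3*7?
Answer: -1610450/4879 ≈ -330.08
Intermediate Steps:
P = 7 (P = (3*7)/3 = (1/3)*21 = 7)
g = 41 (g = 6 + (5 + 0)*7 = 6 + 5*7 = 6 + 35 = 41)
1776/g + m/(((((-4 - 5) + 2)/(-13))*(-17))) = 1776/41 + 3418/(((((-4 - 5) + 2)/(-13))*(-17))) = 1776*(1/41) + 3418/((((-9 + 2)*(-1/13))*(-17))) = 1776/41 + 3418/((-7*(-1/13)*(-17))) = 1776/41 + 3418/(((7/13)*(-17))) = 1776/41 + 3418/(-119/13) = 1776/41 + 3418*(-13/119) = 1776/41 - 44434/119 = -1610450/4879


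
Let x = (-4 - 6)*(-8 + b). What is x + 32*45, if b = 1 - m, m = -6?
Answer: 1450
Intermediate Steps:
b = 7 (b = 1 - 1*(-6) = 1 + 6 = 7)
x = 10 (x = (-4 - 6)*(-8 + 7) = -10*(-1) = 10)
x + 32*45 = 10 + 32*45 = 10 + 1440 = 1450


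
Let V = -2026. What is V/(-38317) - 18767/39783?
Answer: -638494781/1524365211 ≈ -0.41886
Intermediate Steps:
V/(-38317) - 18767/39783 = -2026/(-38317) - 18767/39783 = -2026*(-1/38317) - 18767*1/39783 = 2026/38317 - 18767/39783 = -638494781/1524365211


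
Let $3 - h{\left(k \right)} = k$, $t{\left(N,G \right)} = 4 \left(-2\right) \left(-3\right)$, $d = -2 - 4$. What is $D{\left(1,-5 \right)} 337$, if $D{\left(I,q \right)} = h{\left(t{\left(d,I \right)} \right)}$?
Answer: $-7077$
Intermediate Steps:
$d = -6$ ($d = -2 - 4 = -6$)
$t{\left(N,G \right)} = 24$ ($t{\left(N,G \right)} = \left(-8\right) \left(-3\right) = 24$)
$h{\left(k \right)} = 3 - k$
$D{\left(I,q \right)} = -21$ ($D{\left(I,q \right)} = 3 - 24 = -21$)
$D{\left(1,-5 \right)} 337 = \left(-21\right) 337 = -7077$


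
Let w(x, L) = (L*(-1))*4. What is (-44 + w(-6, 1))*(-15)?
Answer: 720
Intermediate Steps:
w(x, L) = -4*L (w(x, L) = -L*4 = -4*L)
(-44 + w(-6, 1))*(-15) = (-44 - 4*1)*(-15) = (-44 - 4)*(-15) = -48*(-15) = 720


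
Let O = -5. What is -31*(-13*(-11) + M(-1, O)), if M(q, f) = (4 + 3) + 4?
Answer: -4774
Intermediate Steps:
M(q, f) = 11 (M(q, f) = 7 + 4 = 11)
-31*(-13*(-11) + M(-1, O)) = -31*(-13*(-11) + 11) = -31*(143 + 11) = -31*154 = -4774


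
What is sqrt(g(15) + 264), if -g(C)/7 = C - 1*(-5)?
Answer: 2*sqrt(31) ≈ 11.136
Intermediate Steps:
g(C) = -35 - 7*C (g(C) = -7*(C - 1*(-5)) = -7*(C + 5) = -7*(5 + C) = -35 - 7*C)
sqrt(g(15) + 264) = sqrt((-35 - 7*15) + 264) = sqrt((-35 - 105) + 264) = sqrt(-140 + 264) = sqrt(124) = 2*sqrt(31)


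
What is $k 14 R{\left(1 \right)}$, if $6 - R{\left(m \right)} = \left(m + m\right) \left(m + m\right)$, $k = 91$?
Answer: $2548$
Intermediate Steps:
$R{\left(m \right)} = 6 - 4 m^{2}$ ($R{\left(m \right)} = 6 - \left(m + m\right) \left(m + m\right) = 6 - 2 m 2 m = 6 - 4 m^{2}$)
$k 14 R{\left(1 \right)} = 91 \cdot 14 \left(6 - 4 \cdot 1^{2}\right) = 1274 \left(6 - 4\right) = 1274 \cdot 2 = 2548$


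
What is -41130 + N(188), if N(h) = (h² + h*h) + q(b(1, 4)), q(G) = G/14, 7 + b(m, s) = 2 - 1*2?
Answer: 59115/2 ≈ 29558.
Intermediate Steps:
b(m, s) = -7 (b(m, s) = -7 + (2 - 1*2) = -7 + (2 - 2) = -7 + 0 = -7)
q(G) = G/14 (q(G) = G*(1/14) = G/14)
N(h) = -½ + 2*h² (N(h) = (h² + h*h) + (1/14)*(-7) = (h² + h²) - ½ = 2*h² - ½ = -½ + 2*h²)
-41130 + N(188) = -41130 + (-½ + 2*188²) = -41130 + (-½ + 2*35344) = -41130 + (-½ + 70688) = -41130 + 141375/2 = 59115/2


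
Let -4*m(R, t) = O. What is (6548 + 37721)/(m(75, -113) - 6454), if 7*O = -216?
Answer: -309883/45124 ≈ -6.8674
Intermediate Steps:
O = -216/7 (O = (⅐)*(-216) = -216/7 ≈ -30.857)
m(R, t) = 54/7 (m(R, t) = -¼*(-216/7) = 54/7)
(6548 + 37721)/(m(75, -113) - 6454) = (6548 + 37721)/(54/7 - 6454) = 44269/(-45124/7) = 44269*(-7/45124) = -309883/45124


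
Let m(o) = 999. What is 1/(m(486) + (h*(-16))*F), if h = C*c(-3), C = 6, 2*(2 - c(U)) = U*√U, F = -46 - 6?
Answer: 3661/96278907 - 832*I*√3/32092969 ≈ 3.8025e-5 - 4.4903e-5*I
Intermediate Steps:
F = -52
c(U) = 2 - U^(3/2)/2 (c(U) = 2 - U*√U/2 = 2 - U^(3/2)/2)
h = 12 + 9*I*√3 (h = 6*(2 - (-3)*I*√3/2) = 6*(2 + 3*I*√3/2) = 12 + 9*I*√3 ≈ 12.0 + 15.588*I)
1/(m(486) + (h*(-16))*F) = 1/(999 + ((12 + 9*I*√3)*(-16))*(-52)) = 1/(999 + (-192 - 144*I*√3)*(-52)) = 1/(999 + (9984 + 7488*I*√3)) = 1/(10983 + 7488*I*√3)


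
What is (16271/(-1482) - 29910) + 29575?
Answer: -512741/1482 ≈ -345.98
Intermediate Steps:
(16271/(-1482) - 29910) + 29575 = (16271*(-1/1482) - 29910) + 29575 = (-16271/1482 - 29910) + 29575 = -44342891/1482 + 29575 = -512741/1482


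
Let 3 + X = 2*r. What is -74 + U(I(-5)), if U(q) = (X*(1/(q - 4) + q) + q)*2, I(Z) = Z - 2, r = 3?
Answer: -1436/11 ≈ -130.55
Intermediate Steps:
I(Z) = -2 + Z
X = 3 (X = -3 + 2*3 = -3 + 6 = 3)
U(q) = 6/(-4 + q) + 8*q (U(q) = (3*(1/(q - 4) + q) + q)*2 = (3*(1/(-4 + q) + q) + q)*2 = (3*(q + 1/(-4 + q)) + q)*2 = ((3*q + 3/(-4 + q)) + q)*2 = (3/(-4 + q) + 4*q)*2 = 6/(-4 + q) + 8*q)
-74 + U(I(-5)) = -74 + 2*(3 - 16*(-2 - 5) + 4*(-2 - 5)²)/(-4 + (-2 - 5)) = -74 + 2*(3 - 16*(-7) + 4*(-7)²)/(-4 - 7) = -74 + 2*(3 + 112 + 4*49)/(-11) = -74 + 2*(-1/11)*(3 + 112 + 196) = -74 + 2*(-1/11)*311 = -74 - 622/11 = -1436/11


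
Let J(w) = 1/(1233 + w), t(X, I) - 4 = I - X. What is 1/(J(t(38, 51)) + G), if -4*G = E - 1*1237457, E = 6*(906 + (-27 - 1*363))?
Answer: 2500/771475627 ≈ 3.2405e-6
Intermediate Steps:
t(X, I) = 4 + I - X (t(X, I) = 4 + (I - X) = 4 + I - X)
E = 3096 (E = 6*(906 + (-27 - 363)) = 6*(906 - 390) = 6*516 = 3096)
G = 1234361/4 (G = -(3096 - 1*1237457)/4 = -(3096 - 1237457)/4 = -1/4*(-1234361) = 1234361/4 ≈ 3.0859e+5)
1/(J(t(38, 51)) + G) = 1/(1/(1233 + (4 + 51 - 1*38)) + 1234361/4) = 1/(1/(1233 + (4 + 51 - 38)) + 1234361/4) = 1/(1/(1233 + 17) + 1234361/4) = 1/(1/1250 + 1234361/4) = 1/(771475627/2500) = 2500/771475627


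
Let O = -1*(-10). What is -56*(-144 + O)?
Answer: 7504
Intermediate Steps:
O = 10
-56*(-144 + O) = -56*(-144 + 10) = -56*(-134) = 7504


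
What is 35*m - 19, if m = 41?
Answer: 1416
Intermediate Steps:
35*m - 19 = 35*41 - 19 = 1435 - 19 = 1416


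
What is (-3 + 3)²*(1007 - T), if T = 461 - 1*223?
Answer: 0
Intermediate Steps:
T = 238 (T = 461 - 223 = 238)
(-3 + 3)²*(1007 - T) = (-3 + 3)²*(1007 - 1*238) = 0²*(1007 - 238) = 0*769 = 0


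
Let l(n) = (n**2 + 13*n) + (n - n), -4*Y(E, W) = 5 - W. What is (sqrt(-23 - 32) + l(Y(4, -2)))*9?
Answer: -2835/16 + 9*I*sqrt(55) ≈ -177.19 + 66.746*I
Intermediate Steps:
Y(E, W) = -5/4 + W/4 (Y(E, W) = -(5 - W)/4 = -5/4 + W/4)
l(n) = n**2 + 13*n (l(n) = (n**2 + 13*n) + 0 = n**2 + 13*n)
(sqrt(-23 - 32) + l(Y(4, -2)))*9 = (sqrt(-23 - 32) + (-5/4 + (1/4)*(-2))*(13 + (-5/4 + (1/4)*(-2))))*9 = (sqrt(-55) + (-5/4 - 1/2)*(13 + (-5/4 - 1/2)))*9 = (I*sqrt(55) - 7*(13 - 7/4)/4)*9 = (I*sqrt(55) - 7/4*45/4)*9 = (I*sqrt(55) - 315/16)*9 = (-315/16 + I*sqrt(55))*9 = -2835/16 + 9*I*sqrt(55)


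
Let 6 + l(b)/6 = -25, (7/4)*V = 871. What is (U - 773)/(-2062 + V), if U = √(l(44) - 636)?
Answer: 5411/10950 - 7*I*√822/10950 ≈ 0.49416 - 0.018328*I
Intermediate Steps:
V = 3484/7 (V = (4/7)*871 = 3484/7 ≈ 497.71)
l(b) = -186 (l(b) = -36 + 6*(-25) = -36 - 150 = -186)
U = I*√822 (U = √(-186 - 636) = √(-822) = I*√822 ≈ 28.671*I)
(U - 773)/(-2062 + V) = (I*√822 - 773)/(-2062 + 3484/7) = (-773 + I*√822)/(-10950/7) = (-773 + I*√822)*(-7/10950) = 5411/10950 - 7*I*√822/10950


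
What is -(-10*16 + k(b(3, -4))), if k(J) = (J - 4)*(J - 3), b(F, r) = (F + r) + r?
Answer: 88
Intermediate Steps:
b(F, r) = F + 2*r
k(J) = (-4 + J)*(-3 + J)
-(-10*16 + k(b(3, -4))) = -(-10*16 + (12 + (3 + 2*(-4))² - 7*(3 + 2*(-4)))) = -(-160 + (12 + (3 - 8)² - 7*(3 - 8))) = -(-160 + (12 + (-5)² - 7*(-5))) = -(-160 + (12 + 25 + 35)) = -(-160 + 72) = -1*(-88) = 88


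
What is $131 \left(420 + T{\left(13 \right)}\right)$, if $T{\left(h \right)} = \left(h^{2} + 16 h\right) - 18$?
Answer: $102049$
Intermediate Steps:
$T{\left(h \right)} = -18 + h^{2} + 16 h$
$131 \left(420 + T{\left(13 \right)}\right) = 131 \left(420 + \left(-18 + 13^{2} + 16 \cdot 13\right)\right) = 131 \left(420 + \left(-18 + 169 + 208\right)\right) = 131 \left(420 + 359\right) = 131 \cdot 779 = 102049$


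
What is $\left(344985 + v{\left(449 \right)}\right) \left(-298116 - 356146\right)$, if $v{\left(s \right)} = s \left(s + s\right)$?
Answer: $-489510322994$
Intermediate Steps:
$v{\left(s \right)} = 2 s^{2}$ ($v{\left(s \right)} = s 2 s = 2 s^{2}$)
$\left(344985 + v{\left(449 \right)}\right) \left(-298116 - 356146\right) = \left(344985 + 2 \cdot 449^{2}\right) \left(-298116 - 356146\right) = \left(344985 + 2 \cdot 201601\right) \left(-654262\right) = \left(344985 + 403202\right) \left(-654262\right) = 748187 \left(-654262\right) = -489510322994$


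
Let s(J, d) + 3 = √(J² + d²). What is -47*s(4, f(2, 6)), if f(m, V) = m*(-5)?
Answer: 141 - 94*√29 ≈ -365.21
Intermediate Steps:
f(m, V) = -5*m
s(J, d) = -3 + √(J² + d²)
-47*s(4, f(2, 6)) = -47*(-3 + √(4² + (-5*2)²)) = -47*(-3 + √(16 + (-10)²)) = -47*(-3 + √(16 + 100)) = -47*(-3 + √116) = -47*(-3 + 2*√29) = 141 - 94*√29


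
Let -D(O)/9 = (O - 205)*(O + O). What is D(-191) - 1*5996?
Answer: -1367444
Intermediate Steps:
D(O) = -18*O*(-205 + O) (D(O) = -9*(O - 205)*(O + O) = -9*(-205 + O)*2*O = -18*O*(-205 + O))
D(-191) - 1*5996 = 18*(-191)*(205 - 1*(-191)) - 1*5996 = 18*(-191)*(205 + 191) - 5996 = 18*(-191)*396 - 5996 = -1361448 - 5996 = -1367444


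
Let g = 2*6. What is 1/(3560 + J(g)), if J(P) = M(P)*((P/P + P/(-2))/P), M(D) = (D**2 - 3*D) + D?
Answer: 1/3510 ≈ 0.00028490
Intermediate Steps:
M(D) = D**2 - 2*D
g = 12
J(P) = (1 - P/2)*(-2 + P) (J(P) = (P*(-2 + P))*((P/P + P/(-2))/P) = (P*(-2 + P))*((1 + P*(-1/2))/P) = (P*(-2 + P))*((1 - P/2)/P) = (1 - P/2)*(-2 + P))
1/(3560 + J(g)) = 1/(3560 - (-2 + 12)**2/2) = 1/(3560 - 1/2*10**2) = 1/(3560 - 1/2*100) = 1/(3560 - 50) = 1/3510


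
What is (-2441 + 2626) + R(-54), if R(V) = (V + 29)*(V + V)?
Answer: 2885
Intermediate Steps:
R(V) = 2*V*(29 + V) (R(V) = (29 + V)*(2*V) = 2*V*(29 + V))
(-2441 + 2626) + R(-54) = (-2441 + 2626) + 2*(-54)*(29 - 54) = 185 + 2*(-54)*(-25) = 185 + 2700 = 2885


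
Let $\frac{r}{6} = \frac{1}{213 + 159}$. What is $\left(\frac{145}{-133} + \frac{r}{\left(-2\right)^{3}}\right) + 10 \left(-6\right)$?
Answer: $- \frac{4030133}{65968} \approx -61.092$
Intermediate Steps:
$r = \frac{1}{62}$ ($r = \frac{6}{213 + 159} = \frac{6}{372} = 6 \cdot \frac{1}{372} = \frac{1}{62} \approx 0.016129$)
$\left(\frac{145}{-133} + \frac{r}{\left(-2\right)^{3}}\right) + 10 \left(-6\right) = \left(\frac{145}{-133} + \frac{1}{62 \left(-2\right)^{3}}\right) + 10 \left(-6\right) = \left(145 \left(- \frac{1}{133}\right) + \frac{1}{62 \left(-8\right)}\right) - 60 = \left(- \frac{145}{133} + \frac{1}{62} \left(- \frac{1}{8}\right)\right) - 60 = \left(- \frac{145}{133} - \frac{1}{496}\right) - 60 = - \frac{72053}{65968} - 60 = - \frac{4030133}{65968}$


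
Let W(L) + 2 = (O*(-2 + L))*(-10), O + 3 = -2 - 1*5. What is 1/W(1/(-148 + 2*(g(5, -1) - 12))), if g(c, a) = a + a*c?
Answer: -46/9317 ≈ -0.0049372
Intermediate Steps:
O = -10 (O = -3 + (-2 - 1*5) = -3 + (-2 - 5) = -3 - 7 = -10)
W(L) = -202 + 100*L (W(L) = -2 - 10*(-2 + L)*(-10) = -2 + (20 - 10*L)*(-10) = -2 + (-200 + 100*L) = -202 + 100*L)
1/W(1/(-148 + 2*(g(5, -1) - 12))) = 1/(-202 + 100/(-148 + 2*(-(1 + 5) - 12))) = 1/(-202 + 100/(-148 + 2*(-1*6 - 12))) = 1/(-202 + 100/(-148 + 2*(-6 - 12))) = 1/(-202 + 100/(-148 + 2*(-18))) = 1/(-202 + 100/(-148 - 36)) = 1/(-202 + 100/(-184)) = 1/(-202 + 100*(-1/184)) = 1/(-202 - 25/46) = 1/(-9317/46) = -46/9317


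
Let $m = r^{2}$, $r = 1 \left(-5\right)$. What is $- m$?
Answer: $-25$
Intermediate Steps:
$r = -5$
$m = 25$ ($m = \left(-5\right)^{2} = 25$)
$- m = \left(-1\right) 25 = -25$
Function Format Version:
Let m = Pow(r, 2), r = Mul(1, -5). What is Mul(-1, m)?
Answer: -25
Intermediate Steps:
r = -5
m = 25 (m = Pow(-5, 2) = 25)
Mul(-1, m) = Mul(-1, 25) = -25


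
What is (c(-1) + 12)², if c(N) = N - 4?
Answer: 49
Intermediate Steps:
c(N) = -4 + N
(c(-1) + 12)² = ((-4 - 1) + 12)² = (-5 + 12)² = 7² = 49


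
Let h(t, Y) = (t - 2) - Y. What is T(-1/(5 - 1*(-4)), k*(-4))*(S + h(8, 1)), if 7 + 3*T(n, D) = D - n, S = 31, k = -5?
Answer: 472/3 ≈ 157.33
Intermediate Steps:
h(t, Y) = -2 + t - Y (h(t, Y) = (-2 + t) - Y = -2 + t - Y)
T(n, D) = -7/3 - n/3 + D/3 (T(n, D) = -7/3 + (D - n)/3 = -7/3 + (-n/3 + D/3) = -7/3 - n/3 + D/3)
T(-1/(5 - 1*(-4)), k*(-4))*(S + h(8, 1)) = (-7/3 - (-1)/(3*(5 - 1*(-4))) + (-5*(-4))/3)*(31 + (-2 + 8 - 1*1)) = (-7/3 - (-1)/(3*(5 + 4)) + (1/3)*20)*(31 + (-2 + 8 - 1)) = (-7/3 - (-1)/(3*9) + 20/3)*(31 + 5) = (-7/3 - (-1)/(3*9) + 20/3)*36 = (-7/3 - 1/3*(-1/9) + 20/3)*36 = (-7/3 + 1/27 + 20/3)*36 = (118/27)*36 = 472/3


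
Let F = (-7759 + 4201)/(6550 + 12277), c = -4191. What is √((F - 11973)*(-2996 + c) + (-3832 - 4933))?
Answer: 2*√7624572486905734/18827 ≈ 9275.9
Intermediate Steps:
F = -3558/18827 ≈ -0.18898
√((F - 11973)*(-2996 + c) + (-3832 - 4933)) = √((-3558/18827 - 11973)*(-2996 - 4191) + (-3832 - 4933)) = √(-225419229/18827*(-7187) - 8765) = √(1620087998823/18827 - 8765) = √(1619922980168/18827) = 2*√7624572486905734/18827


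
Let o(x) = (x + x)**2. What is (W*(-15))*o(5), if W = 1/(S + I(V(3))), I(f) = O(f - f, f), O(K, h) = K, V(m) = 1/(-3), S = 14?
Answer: -750/7 ≈ -107.14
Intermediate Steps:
V(m) = -1/3 (V(m) = 1*(-1/3) = -1/3)
o(x) = 4*x**2 (o(x) = (2*x)**2 = 4*x**2)
I(f) = 0 (I(f) = f - f = 0)
W = 1/14 (W = 1/(14 + 0) = 1/14 ≈ 0.071429)
(W*(-15))*o(5) = ((1/14)*(-15))*(4*5**2) = -30*25/7 = -15/14*100 = -750/7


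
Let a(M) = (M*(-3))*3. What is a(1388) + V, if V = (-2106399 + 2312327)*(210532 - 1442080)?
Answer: -253610229036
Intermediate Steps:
V = -253610216544 (V = 205928*(-1231548) = -253610216544)
a(M) = -9*M (a(M) = -3*M*3 = -9*M)
a(1388) + V = -9*1388 - 253610216544 = -12492 - 253610216544 = -253610229036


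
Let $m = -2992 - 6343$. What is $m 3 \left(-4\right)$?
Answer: $112020$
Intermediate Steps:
$m = -9335$ ($m = -2992 - 6343 = -9335$)
$m 3 \left(-4\right) = - 9335 \cdot 3 \left(-4\right) = \left(-9335\right) \left(-12\right) = 112020$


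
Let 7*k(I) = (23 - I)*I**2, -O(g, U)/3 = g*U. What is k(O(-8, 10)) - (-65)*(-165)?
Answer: -1796325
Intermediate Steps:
O(g, U) = -3*U*g (O(g, U) = -3*g*U = -3*U*g)
k(I) = I**2*(23 - I)/7 (k(I) = ((23 - I)*I**2)/7 = (I**2*(23 - I))/7 = I**2*(23 - I)/7)
k(O(-8, 10)) - (-65)*(-165) = (-3*10*(-8))**2*(23 - (-3)*10*(-8))/7 - (-65)*(-165) = (1/7)*240**2*(23 - 1*240) - 1*10725 = (1/7)*57600*(23 - 240) - 10725 = (1/7)*57600*(-217) - 10725 = -1785600 - 10725 = -1796325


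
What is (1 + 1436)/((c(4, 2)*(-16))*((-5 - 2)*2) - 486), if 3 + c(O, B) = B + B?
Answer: -1437/262 ≈ -5.4847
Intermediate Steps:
c(O, B) = -3 + 2*B (c(O, B) = -3 + (B + B) = -3 + 2*B)
(1 + 1436)/((c(4, 2)*(-16))*((-5 - 2)*2) - 486) = (1 + 1436)/(((-3 + 2*2)*(-16))*((-5 - 2)*2) - 486) = 1437/(((-3 + 4)*(-16))*(-7*2) - 486) = 1437/((1*(-16))*(-14) - 486) = 1437/(-16*(-14) - 486) = 1437/(224 - 486) = 1437/(-262) = 1437*(-1/262) = -1437/262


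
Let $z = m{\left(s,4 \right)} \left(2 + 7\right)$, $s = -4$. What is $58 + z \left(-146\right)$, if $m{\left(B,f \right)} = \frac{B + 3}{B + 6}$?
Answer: $715$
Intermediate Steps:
$m{\left(B,f \right)} = \frac{3 + B}{6 + B}$
$z = - \frac{9}{2}$ ($z = \frac{3 - 4}{6 - 4} \left(2 + 7\right) = \frac{1}{2} \left(-1\right) 9 = \left(- \frac{1}{2}\right) 9 = - \frac{9}{2} \approx -4.5$)
$58 + z \left(-146\right) = 58 - -657 = 58 + 657 = 715$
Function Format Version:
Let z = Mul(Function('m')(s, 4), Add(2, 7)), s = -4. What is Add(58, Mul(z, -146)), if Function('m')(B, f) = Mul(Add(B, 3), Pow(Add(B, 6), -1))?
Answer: 715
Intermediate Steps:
Function('m')(B, f) = Mul(Pow(Add(6, B), -1), Add(3, B)) (Function('m')(B, f) = Mul(Add(3, B), Pow(Add(6, B), -1)) = Mul(Pow(Add(6, B), -1), Add(3, B)))
z = Rational(-9, 2) (z = Mul(Mul(Pow(Add(6, -4), -1), Add(3, -4)), Add(2, 7)) = Mul(Mul(Pow(2, -1), -1), 9) = Mul(Mul(Rational(1, 2), -1), 9) = Mul(Rational(-1, 2), 9) = Rational(-9, 2) ≈ -4.5000)
Add(58, Mul(z, -146)) = Add(58, Mul(Rational(-9, 2), -146)) = Add(58, 657) = 715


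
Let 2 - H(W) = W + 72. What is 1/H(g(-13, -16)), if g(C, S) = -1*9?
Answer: -1/61 ≈ -0.016393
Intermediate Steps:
g(C, S) = -9
H(W) = -70 - W (H(W) = 2 - (W + 72) = 2 - (72 + W) = 2 + (-72 - W) = -70 - W)
1/H(g(-13, -16)) = 1/(-70 - 1*(-9)) = 1/(-70 + 9) = 1/(-61) = -1/61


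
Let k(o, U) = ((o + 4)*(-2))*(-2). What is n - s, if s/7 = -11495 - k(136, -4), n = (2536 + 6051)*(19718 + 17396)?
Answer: 318782303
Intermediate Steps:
n = 318697918 (n = 8587*37114 = 318697918)
k(o, U) = 16 + 4*o (k(o, U) = ((4 + o)*(-2))*(-2) = (-8 - 2*o)*(-2) = 16 + 4*o)
s = -84385 (s = 7*(-11495 - (16 + 4*136)) = 7*(-11495 - (16 + 544)) = 7*(-11495 - 1*560) = 7*(-11495 - 560) = 7*(-12055) = -84385)
n - s = 318697918 - 1*(-84385) = 318697918 + 84385 = 318782303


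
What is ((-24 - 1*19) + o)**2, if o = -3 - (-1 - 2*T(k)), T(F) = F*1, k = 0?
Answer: 2025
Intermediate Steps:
T(F) = F
o = -2 (o = -3 - (-1 - 2*0) = -3 - (-1 + 0) = -3 - 1*(-1) = -3 + 1 = -2)
((-24 - 1*19) + o)**2 = ((-24 - 1*19) - 2)**2 = ((-24 - 19) - 2)**2 = (-43 - 2)**2 = (-45)**2 = 2025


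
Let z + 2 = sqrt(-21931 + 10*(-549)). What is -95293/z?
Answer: 190586/27425 + 95293*I*sqrt(27421)/27425 ≈ 6.9494 + 575.38*I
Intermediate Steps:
z = -2 + I*sqrt(27421) (z = -2 + sqrt(-21931 + 10*(-549)) = -2 + sqrt(-21931 - 5490) = -2 + sqrt(-27421) = -2 + I*sqrt(27421) ≈ -2.0 + 165.59*I)
-95293/z = -95293/(-2 + I*sqrt(27421))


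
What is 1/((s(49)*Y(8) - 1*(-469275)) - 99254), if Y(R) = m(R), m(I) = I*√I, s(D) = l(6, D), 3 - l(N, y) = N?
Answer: 370021/136915535833 + 48*√2/136915535833 ≈ 2.7030e-6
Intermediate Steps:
l(N, y) = 3 - N
s(D) = -3 (s(D) = 3 - 1*6 = 3 - 6 = -3)
m(I) = I^(3/2)
Y(R) = R^(3/2)
1/((s(49)*Y(8) - 1*(-469275)) - 99254) = 1/((-48*√2 - 1*(-469275)) - 99254) = 1/((-48*√2 + 469275) - 99254) = 1/((469275 - 48*√2) - 99254) = 1/(370021 - 48*√2)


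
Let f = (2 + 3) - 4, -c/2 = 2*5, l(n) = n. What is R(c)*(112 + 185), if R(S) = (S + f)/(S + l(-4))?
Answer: 1881/8 ≈ 235.13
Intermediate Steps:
c = -20 (c = -4*5 = -2*10 = -20)
f = 1 (f = 5 - 4 = 1)
R(S) = (1 + S)/(-4 + S) (R(S) = (S + 1)/(S - 4) = (1 + S)/(-4 + S))
R(c)*(112 + 185) = ((1 - 20)/(-4 - 20))*(112 + 185) = (-19/(-24))*297 = -1/24*(-19)*297 = (19/24)*297 = 1881/8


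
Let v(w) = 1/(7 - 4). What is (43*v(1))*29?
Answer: 1247/3 ≈ 415.67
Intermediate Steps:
v(w) = 1/3
(43*v(1))*29 = (43*(1/3))*29 = (43/3)*29 = 1247/3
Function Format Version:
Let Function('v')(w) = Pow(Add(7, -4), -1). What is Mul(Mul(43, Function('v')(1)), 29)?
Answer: Rational(1247, 3) ≈ 415.67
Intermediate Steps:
Function('v')(w) = Rational(1, 3) (Function('v')(w) = Pow(3, -1) = Rational(1, 3))
Mul(Mul(43, Function('v')(1)), 29) = Mul(Mul(43, Rational(1, 3)), 29) = Mul(Rational(43, 3), 29) = Rational(1247, 3)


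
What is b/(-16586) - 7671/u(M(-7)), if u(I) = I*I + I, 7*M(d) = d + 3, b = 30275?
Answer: 1038994299/33172 ≈ 31321.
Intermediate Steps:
M(d) = 3/7 + d/7 (M(d) = (d + 3)/7 = (3 + d)/7 = 3/7 + d/7)
u(I) = I + I² (u(I) = I² + I = I + I²)
b/(-16586) - 7671/u(M(-7)) = 30275/(-16586) - 7671*1/((1 + (3/7 + (⅐)*(-7)))*(3/7 + (⅐)*(-7))) = 30275*(-1/16586) - 7671*1/((1 + (3/7 - 1))*(3/7 - 1)) = -30275/16586 - 7671*(-7/(4*(1 - 4/7))) = -30275/16586 - 7671/((-4/7*3/7)) = -30275/16586 - 7671/(-12/49) = -30275/16586 - 7671*(-49/12) = -30275/16586 + 125293/4 = 1038994299/33172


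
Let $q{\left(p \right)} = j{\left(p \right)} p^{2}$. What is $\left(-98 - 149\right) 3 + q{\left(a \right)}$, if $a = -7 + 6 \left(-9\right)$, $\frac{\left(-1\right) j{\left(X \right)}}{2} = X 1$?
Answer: $453221$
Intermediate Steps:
$j{\left(X \right)} = - 2 X$ ($j{\left(X \right)} = - 2 X 1 = - 2 X$)
$a = -61$ ($a = -7 - 54 = -61$)
$q{\left(p \right)} = - 2 p^{3}$ ($q{\left(p \right)} = - 2 p p^{2} = - 2 p^{3}$)
$\left(-98 - 149\right) 3 + q{\left(a \right)} = \left(-98 - 149\right) 3 - 2 \left(-61\right)^{3} = \left(-247\right) 3 - -453962 = -741 + 453962 = 453221$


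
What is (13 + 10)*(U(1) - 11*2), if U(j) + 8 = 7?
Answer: -529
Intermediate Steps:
U(j) = -1 (U(j) = -8 + 7 = -1)
(13 + 10)*(U(1) - 11*2) = (13 + 10)*(-1 - 11*2) = 23*(-1 - 1*22) = 23*(-1 - 22) = 23*(-23) = -529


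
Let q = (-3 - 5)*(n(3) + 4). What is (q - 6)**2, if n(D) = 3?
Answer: 3844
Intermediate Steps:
q = -56 (q = (-3 - 5)*(3 + 4) = -8*7 = -56)
(q - 6)**2 = (-56 - 6)**2 = (-62)**2 = 3844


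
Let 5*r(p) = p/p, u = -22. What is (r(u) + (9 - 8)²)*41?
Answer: 246/5 ≈ 49.200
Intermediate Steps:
r(p) = ⅕ (r(p) = (p/p)/5 = (⅕)*1 = ⅕)
(r(u) + (9 - 8)²)*41 = (⅕ + (9 - 8)²)*41 = (⅕ + 1²)*41 = (⅕ + 1)*41 = (6/5)*41 = 246/5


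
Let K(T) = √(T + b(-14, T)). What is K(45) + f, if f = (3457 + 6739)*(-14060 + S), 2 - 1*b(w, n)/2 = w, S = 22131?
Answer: 82291916 + √77 ≈ 8.2292e+7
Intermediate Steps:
b(w, n) = 4 - 2*w
K(T) = √(32 + T) (K(T) = √(T + (4 - 2*(-14))) = √(T + (4 + 28)) = √(T + 32) = √(32 + T))
f = 82291916 (f = (3457 + 6739)*(-14060 + 22131) = 10196*8071 = 82291916)
K(45) + f = √(32 + 45) + 82291916 = √77 + 82291916 = 82291916 + √77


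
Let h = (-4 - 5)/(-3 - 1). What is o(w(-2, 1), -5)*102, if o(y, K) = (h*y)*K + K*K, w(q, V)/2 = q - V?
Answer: 9435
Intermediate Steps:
w(q, V) = -2*V + 2*q (w(q, V) = 2*(q - V) = -2*V + 2*q)
h = 9/4 (h = -9/(-4) = -9*(-¼) = 9/4 ≈ 2.2500)
o(y, K) = K² + 9*K*y/4 (o(y, K) = (9*y/4)*K + K*K = 9*K*y/4 + K² = K² + 9*K*y/4)
o(w(-2, 1), -5)*102 = ((¼)*(-5)*(4*(-5) + 9*(-2*1 + 2*(-2))))*102 = ((¼)*(-5)*(-20 + 9*(-2 - 4)))*102 = ((¼)*(-5)*(-20 + 9*(-6)))*102 = ((¼)*(-5)*(-20 - 54))*102 = ((¼)*(-5)*(-74))*102 = (185/2)*102 = 9435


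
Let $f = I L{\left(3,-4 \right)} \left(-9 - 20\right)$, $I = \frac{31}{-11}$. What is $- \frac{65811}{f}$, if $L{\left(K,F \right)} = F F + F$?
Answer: $- \frac{241307}{3596} \approx -67.104$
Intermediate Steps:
$I = - \frac{31}{11}$ ($I = 31 \left(- \frac{1}{11}\right) = - \frac{31}{11} \approx -2.8182$)
$L{\left(K,F \right)} = F + F^{2}$ ($L{\left(K,F \right)} = F^{2} + F = F + F^{2}$)
$f = \frac{10788}{11}$ ($f = - \frac{31 \left(- 4 \left(1 - 4\right)\right)}{11} \left(-9 - 20\right) = - \frac{31 \left(\left(-4\right) \left(-3\right)\right)}{11} \left(-9 - 20\right) = \left(- \frac{31}{11}\right) 12 \left(-29\right) = \left(- \frac{372}{11}\right) \left(-29\right) = \frac{10788}{11} \approx 980.73$)
$- \frac{65811}{f} = - \frac{65811}{\frac{10788}{11}} = \left(-65811\right) \frac{11}{10788} = - \frac{241307}{3596}$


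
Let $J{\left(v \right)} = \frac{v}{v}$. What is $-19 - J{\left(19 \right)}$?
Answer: $-20$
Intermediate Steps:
$J{\left(v \right)} = 1$
$-19 - J{\left(19 \right)} = -19 - 1 = -20$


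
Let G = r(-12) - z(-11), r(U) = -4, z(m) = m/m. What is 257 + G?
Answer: 252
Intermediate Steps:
z(m) = 1
G = -5 (G = -4 - 1*1 = -4 - 1 = -5)
257 + G = 257 - 5 = 252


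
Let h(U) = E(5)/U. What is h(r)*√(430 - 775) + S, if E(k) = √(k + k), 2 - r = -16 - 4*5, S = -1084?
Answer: -1084 + 5*I*√138/38 ≈ -1084.0 + 1.5457*I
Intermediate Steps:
r = 38 (r = 2 - (-16 - 4*5) = 2 - (-16 - 1*20) = 2 - (-16 - 20) = 2 - 1*(-36) = 2 + 36 = 38)
E(k) = √2*√k (E(k) = √(2*k) = √2*√k)
h(U) = √10/U (h(U) = (√2*√5)/U = √10/U)
h(r)*√(430 - 775) + S = (√10/38)*√(430 - 775) - 1084 = (√10*(1/38))*√(-345) - 1084 = (√10/38)*(I*√345) - 1084 = 5*I*√138/38 - 1084 = -1084 + 5*I*√138/38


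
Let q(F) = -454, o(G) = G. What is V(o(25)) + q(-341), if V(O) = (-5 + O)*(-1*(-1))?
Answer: -434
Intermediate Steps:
V(O) = -5 + O (V(O) = (-5 + O)*1 = -5 + O)
V(o(25)) + q(-341) = (-5 + 25) - 454 = 20 - 454 = -434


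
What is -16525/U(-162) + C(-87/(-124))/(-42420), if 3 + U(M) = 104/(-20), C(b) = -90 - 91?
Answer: 3504959921/1739220 ≈ 2015.2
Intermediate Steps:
C(b) = -181
U(M) = -41/5 (U(M) = -3 + 104/(-20) = -3 + 104*(-1/20) = -3 - 26/5 = -41/5)
-16525/U(-162) + C(-87/(-124))/(-42420) = -16525/(-41/5) - 181/(-42420) = -16525*(-5/41) - 181*(-1/42420) = 82625/41 + 181/42420 = 3504959921/1739220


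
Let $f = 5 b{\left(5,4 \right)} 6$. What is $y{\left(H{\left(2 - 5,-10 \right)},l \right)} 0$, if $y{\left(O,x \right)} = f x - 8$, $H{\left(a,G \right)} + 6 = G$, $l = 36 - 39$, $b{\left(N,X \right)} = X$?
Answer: $0$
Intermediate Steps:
$l = -3$
$H{\left(a,G \right)} = -6 + G$
$f = 120$ ($f = 5 \cdot 4 \cdot 6 = 20 \cdot 6 = 120$)
$y{\left(O,x \right)} = -8 + 120 x$ ($y{\left(O,x \right)} = 120 x - 8 = -8 + 120 x$)
$y{\left(H{\left(2 - 5,-10 \right)},l \right)} 0 = \left(-8 + 120 \left(-3\right)\right) 0 = \left(-8 - 360\right) 0 = \left(-368\right) 0 = 0$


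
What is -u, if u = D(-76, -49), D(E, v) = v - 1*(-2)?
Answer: 47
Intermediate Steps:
D(E, v) = 2 + v (D(E, v) = v + 2 = 2 + v)
u = -47 (u = 2 - 49 = -47)
-u = -1*(-47) = 47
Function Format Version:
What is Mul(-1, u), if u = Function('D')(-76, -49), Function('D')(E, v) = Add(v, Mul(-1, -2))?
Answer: 47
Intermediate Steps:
Function('D')(E, v) = Add(2, v) (Function('D')(E, v) = Add(v, 2) = Add(2, v))
u = -47 (u = Add(2, -49) = -47)
Mul(-1, u) = Mul(-1, -47) = 47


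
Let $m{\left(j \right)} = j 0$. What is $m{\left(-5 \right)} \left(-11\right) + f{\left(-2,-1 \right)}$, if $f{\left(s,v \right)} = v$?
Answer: $-1$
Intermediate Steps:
$m{\left(j \right)} = 0$
$m{\left(-5 \right)} \left(-11\right) + f{\left(-2,-1 \right)} = 0 \left(-11\right) - 1 = 0 - 1 = -1$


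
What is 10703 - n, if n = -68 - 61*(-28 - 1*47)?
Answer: 6196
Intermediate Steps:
n = 4507 (n = -68 - 61*(-28 - 47) = -68 - 61*(-75) = -68 + 4575 = 4507)
10703 - n = 10703 - 1*4507 = 10703 - 4507 = 6196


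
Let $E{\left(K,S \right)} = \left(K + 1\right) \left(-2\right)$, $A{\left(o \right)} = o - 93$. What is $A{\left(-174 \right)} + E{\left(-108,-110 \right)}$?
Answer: $-53$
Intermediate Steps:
$A{\left(o \right)} = -93 + o$ ($A{\left(o \right)} = o - 93 = -93 + o$)
$E{\left(K,S \right)} = -2 - 2 K$ ($E{\left(K,S \right)} = \left(1 + K\right) \left(-2\right) = -2 - 2 K$)
$A{\left(-174 \right)} + E{\left(-108,-110 \right)} = \left(-93 - 174\right) - -214 = -267 + \left(-2 + 216\right) = -267 + 214 = -53$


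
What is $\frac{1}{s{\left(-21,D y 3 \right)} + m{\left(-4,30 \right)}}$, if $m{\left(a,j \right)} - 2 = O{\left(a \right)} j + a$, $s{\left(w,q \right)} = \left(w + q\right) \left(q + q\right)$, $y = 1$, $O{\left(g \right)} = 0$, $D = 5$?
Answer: $- \frac{1}{182} \approx -0.0054945$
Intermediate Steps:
$s{\left(w,q \right)} = 2 q \left(q + w\right)$ ($s{\left(w,q \right)} = \left(q + w\right) 2 q = 2 q \left(q + w\right)$)
$m{\left(a,j \right)} = 2 + a$ ($m{\left(a,j \right)} = 2 + \left(0 j + a\right) = 2 + \left(0 + a\right) = 2 + a$)
$\frac{1}{s{\left(-21,D y 3 \right)} + m{\left(-4,30 \right)}} = \frac{1}{2 \cdot 5 \cdot 1 \cdot 3 \left(5 \cdot 1 \cdot 3 - 21\right) + \left(2 - 4\right)} = \frac{1}{2 \cdot 5 \cdot 3 \left(5 \cdot 3 - 21\right) - 2} = \frac{1}{2 \cdot 15 \left(15 - 21\right) - 2} = \frac{1}{2 \cdot 15 \left(-6\right) - 2} = \frac{1}{-180 - 2} = \frac{1}{-182} = - \frac{1}{182}$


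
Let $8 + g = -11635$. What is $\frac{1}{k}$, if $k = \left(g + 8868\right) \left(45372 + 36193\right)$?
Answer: $- \frac{1}{226342875} \approx -4.4181 \cdot 10^{-9}$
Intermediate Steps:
$g = -11643$ ($g = -8 - 11635 = -11643$)
$k = -226342875$ ($k = \left(-11643 + 8868\right) \left(45372 + 36193\right) = \left(-2775\right) 81565 = -226342875$)
$\frac{1}{k} = \frac{1}{-226342875} = - \frac{1}{226342875}$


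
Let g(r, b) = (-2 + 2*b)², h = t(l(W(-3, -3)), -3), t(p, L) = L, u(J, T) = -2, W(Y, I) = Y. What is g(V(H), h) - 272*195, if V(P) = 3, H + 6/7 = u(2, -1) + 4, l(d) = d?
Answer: -52976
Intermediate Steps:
H = 8/7 (H = -6/7 + (-2 + 4) = -6/7 + 2 = 8/7 ≈ 1.1429)
h = -3
g(V(H), h) - 272*195 = 4*(-1 - 3)² - 272*195 = 4*(-4)² - 53040 = 4*16 - 53040 = 64 - 53040 = -52976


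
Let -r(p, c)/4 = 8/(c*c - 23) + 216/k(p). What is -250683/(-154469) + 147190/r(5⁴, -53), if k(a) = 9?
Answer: -15819063781039/10329650968 ≈ -1531.4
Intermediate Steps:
r(p, c) = -96 - 32/(-23 + c²) (r(p, c) = -4*(8/(c*c - 23) + 216/9) = -4*(8/(c² - 23) + 216*(⅑)) = -4*(8/(-23 + c²) + 24) = -4*(24 + 8/(-23 + c²)) = -96 - 32/(-23 + c²))
-250683/(-154469) + 147190/r(5⁴, -53) = -250683/(-154469) + 147190/((32*(68 - 3*(-53)²)/(-23 + (-53)²))) = -250683*(-1/154469) + 147190/((32*(68 - 3*2809)/(-23 + 2809))) = 250683/154469 + 147190/((32*(68 - 8427)/2786)) = 250683/154469 + 147190/((32*(1/2786)*(-8359))) = 250683/154469 + 147190/(-133744/1393) = 250683/154469 + 147190*(-1393/133744) = 250683/154469 - 102517835/66872 = -15819063781039/10329650968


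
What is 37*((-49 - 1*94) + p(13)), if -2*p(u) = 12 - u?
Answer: -10545/2 ≈ -5272.5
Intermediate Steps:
p(u) = -6 + u/2 (p(u) = -(12 - u)/2 = -6 + u/2)
37*((-49 - 1*94) + p(13)) = 37*((-49 - 1*94) + (-6 + (½)*13)) = 37*((-49 - 94) + (-6 + 13/2)) = 37*(-143 + ½) = 37*(-285/2) = -10545/2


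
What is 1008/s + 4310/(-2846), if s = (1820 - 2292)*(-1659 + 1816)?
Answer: -20141063/13181249 ≈ -1.5280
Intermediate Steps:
s = -74104 (s = -472*157 = -74104)
1008/s + 4310/(-2846) = 1008/(-74104) + 4310/(-2846) = 1008*(-1/74104) + 4310*(-1/2846) = -126/9263 - 2155/1423 = -20141063/13181249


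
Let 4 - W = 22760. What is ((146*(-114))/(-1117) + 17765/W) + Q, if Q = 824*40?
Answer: 838151085279/25418452 ≈ 32974.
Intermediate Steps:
W = -22756 (W = 4 - 1*22760 = 4 - 22760 = -22756)
Q = 32960
((146*(-114))/(-1117) + 17765/W) + Q = ((146*(-114))/(-1117) + 17765/(-22756)) + 32960 = (-16644*(-1/1117) + 17765*(-1/22756)) + 32960 = (16644/1117 - 17765/22756) + 32960 = 358907359/25418452 + 32960 = 838151085279/25418452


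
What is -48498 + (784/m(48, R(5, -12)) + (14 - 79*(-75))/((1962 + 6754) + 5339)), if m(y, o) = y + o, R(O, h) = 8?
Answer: -681436681/14055 ≈ -48484.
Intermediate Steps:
m(y, o) = o + y
-48498 + (784/m(48, R(5, -12)) + (14 - 79*(-75))/((1962 + 6754) + 5339)) = -48498 + (784/(8 + 48) + (14 - 79*(-75))/((1962 + 6754) + 5339)) = -48498 + (784/56 + (14 + 5925)/(8716 + 5339)) = -48498 + (784*(1/56) + 5939/14055) = -48498 + (14 + 5939*(1/14055)) = -48498 + (14 + 5939/14055) = -48498 + 202709/14055 = -681436681/14055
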